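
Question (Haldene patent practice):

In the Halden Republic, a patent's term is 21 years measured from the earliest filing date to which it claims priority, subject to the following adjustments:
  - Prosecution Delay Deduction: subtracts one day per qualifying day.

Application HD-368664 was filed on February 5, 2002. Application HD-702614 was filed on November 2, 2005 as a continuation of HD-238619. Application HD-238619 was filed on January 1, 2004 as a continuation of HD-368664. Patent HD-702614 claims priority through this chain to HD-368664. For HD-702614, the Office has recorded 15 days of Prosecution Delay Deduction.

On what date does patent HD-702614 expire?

2023-01-21

Earliest priority filing: 5 February 2002.
Base term: 5 February 2002 + 21 years → 5 February 2023.
Prosecution Delay Deduction: −15 days → 21 January 2023.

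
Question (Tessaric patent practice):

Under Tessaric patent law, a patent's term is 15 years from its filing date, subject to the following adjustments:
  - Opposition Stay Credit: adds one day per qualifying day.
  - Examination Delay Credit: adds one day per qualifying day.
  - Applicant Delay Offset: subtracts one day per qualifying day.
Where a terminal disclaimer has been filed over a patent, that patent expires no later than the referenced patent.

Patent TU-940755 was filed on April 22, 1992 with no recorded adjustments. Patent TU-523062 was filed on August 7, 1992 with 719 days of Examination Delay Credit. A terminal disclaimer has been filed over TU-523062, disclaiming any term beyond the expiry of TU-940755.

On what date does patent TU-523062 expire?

Natural term of TU-523062:
  Base: filing + 15 years → 7 August 2007.
  Examination Delay Credit: +719 days → 26 July 2009.
Expiry of referenced patent TU-940755:
  Base: filing + 15 years → 22 April 2007.
Terminal disclaimer: TU-523062 expires on the earlier of 26 July 2009 and 22 April 2007.

2007-04-22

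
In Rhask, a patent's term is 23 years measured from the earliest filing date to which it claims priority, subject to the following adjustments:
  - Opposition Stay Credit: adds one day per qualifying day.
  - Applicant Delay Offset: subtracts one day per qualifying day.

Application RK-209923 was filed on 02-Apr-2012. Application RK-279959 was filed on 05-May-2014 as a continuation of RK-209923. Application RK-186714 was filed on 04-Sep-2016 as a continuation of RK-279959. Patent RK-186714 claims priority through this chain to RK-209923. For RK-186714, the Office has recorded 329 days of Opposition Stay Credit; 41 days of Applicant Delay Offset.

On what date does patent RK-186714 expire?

January 15, 2036

Earliest priority filing: 2 April 2012.
Base term: 2 April 2012 + 23 years → 2 April 2035.
Opposition Stay Credit: +329 days → 25 February 2036.
Applicant Delay Offset: −41 days → 15 January 2036.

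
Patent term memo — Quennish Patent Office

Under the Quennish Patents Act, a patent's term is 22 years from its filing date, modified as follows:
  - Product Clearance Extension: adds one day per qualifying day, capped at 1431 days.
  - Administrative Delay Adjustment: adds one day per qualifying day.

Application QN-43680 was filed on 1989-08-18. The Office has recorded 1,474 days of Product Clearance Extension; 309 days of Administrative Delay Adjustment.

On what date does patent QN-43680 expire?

Base term: filing date + 22 years → 18 August 2011.
Product Clearance Extension: 1474 days claimed exceeds the 1431-day cap, so +1431 days → 19 July 2015.
Administrative Delay Adjustment: +309 days → 23 May 2016.

May 23, 2016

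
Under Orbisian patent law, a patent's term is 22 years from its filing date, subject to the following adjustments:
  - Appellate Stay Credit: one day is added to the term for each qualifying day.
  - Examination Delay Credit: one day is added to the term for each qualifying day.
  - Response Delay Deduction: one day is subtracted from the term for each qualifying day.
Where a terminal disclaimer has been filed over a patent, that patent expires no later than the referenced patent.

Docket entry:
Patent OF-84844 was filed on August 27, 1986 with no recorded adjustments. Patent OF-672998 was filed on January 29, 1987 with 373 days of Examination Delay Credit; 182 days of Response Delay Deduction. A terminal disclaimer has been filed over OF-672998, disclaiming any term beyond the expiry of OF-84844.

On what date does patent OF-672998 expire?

Natural term of OF-672998:
  Base: filing + 22 years → 29 January 2009.
  Examination Delay Credit: +373 days → 6 February 2010.
  Response Delay Deduction: −182 days → 8 August 2009.
Expiry of referenced patent OF-84844:
  Base: filing + 22 years → 27 August 2008.
Terminal disclaimer: OF-672998 expires on the earlier of 8 August 2009 and 27 August 2008.

2008-08-27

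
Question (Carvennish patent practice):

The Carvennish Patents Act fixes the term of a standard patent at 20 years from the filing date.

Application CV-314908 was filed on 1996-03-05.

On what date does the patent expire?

Filing date + 20 years → 5 March 2016.

March 5, 2016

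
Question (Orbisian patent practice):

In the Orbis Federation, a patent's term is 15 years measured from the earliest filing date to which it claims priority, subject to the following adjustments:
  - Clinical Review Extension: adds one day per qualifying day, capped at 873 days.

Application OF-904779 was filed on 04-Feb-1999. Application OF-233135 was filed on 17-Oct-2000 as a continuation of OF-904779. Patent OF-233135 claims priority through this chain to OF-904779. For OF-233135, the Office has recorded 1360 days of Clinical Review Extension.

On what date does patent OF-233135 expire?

Earliest priority filing: 4 February 1999.
Base term: 4 February 1999 + 15 years → 4 February 2014.
Clinical Review Extension: 1360 days claimed exceeds the 873-day cap, so +873 days → 26 June 2016.

June 26, 2016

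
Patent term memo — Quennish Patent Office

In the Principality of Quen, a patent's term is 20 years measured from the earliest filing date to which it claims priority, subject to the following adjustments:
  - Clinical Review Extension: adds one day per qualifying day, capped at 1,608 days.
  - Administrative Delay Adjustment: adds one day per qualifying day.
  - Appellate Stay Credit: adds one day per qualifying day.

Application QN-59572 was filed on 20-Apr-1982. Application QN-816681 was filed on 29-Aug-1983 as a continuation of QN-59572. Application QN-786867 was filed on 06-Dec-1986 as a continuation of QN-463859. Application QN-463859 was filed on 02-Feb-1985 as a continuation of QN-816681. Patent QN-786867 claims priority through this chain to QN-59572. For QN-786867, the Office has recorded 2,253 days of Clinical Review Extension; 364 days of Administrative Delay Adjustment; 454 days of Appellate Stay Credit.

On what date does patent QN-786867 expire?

2008-12-10

Earliest priority filing: 20 April 1982.
Base term: 20 April 1982 + 20 years → 20 April 2002.
Clinical Review Extension: 2253 days claimed exceeds the 1608-day cap, so +1608 days → 14 September 2006.
Administrative Delay Adjustment: +364 days → 13 September 2007.
Appellate Stay Credit: +454 days → 10 December 2008.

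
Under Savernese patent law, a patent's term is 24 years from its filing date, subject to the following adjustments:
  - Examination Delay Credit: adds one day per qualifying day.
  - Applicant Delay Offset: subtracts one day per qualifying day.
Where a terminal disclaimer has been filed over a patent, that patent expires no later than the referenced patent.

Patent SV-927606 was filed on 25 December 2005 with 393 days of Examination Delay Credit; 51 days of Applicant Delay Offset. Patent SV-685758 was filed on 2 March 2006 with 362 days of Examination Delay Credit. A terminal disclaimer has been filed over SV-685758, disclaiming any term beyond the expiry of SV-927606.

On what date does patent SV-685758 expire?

December 2, 2030

Natural term of SV-685758:
  Base: filing + 24 years → 2 March 2030.
  Examination Delay Credit: +362 days → 27 February 2031.
Expiry of referenced patent SV-927606:
  Base: filing + 24 years → 25 December 2029.
  Examination Delay Credit: +393 days → 22 January 2031.
  Applicant Delay Offset: −51 days → 2 December 2030.
Terminal disclaimer: SV-685758 expires on the earlier of 27 February 2031 and 2 December 2030.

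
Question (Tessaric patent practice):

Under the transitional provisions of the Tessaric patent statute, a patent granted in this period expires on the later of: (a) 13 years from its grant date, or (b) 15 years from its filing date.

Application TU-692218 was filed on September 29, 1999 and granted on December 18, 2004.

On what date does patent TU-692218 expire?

(a) grant + 13 years → 18 December 2017.
(b) filing + 15 years → 29 September 2014.
Later of the two: 18 December 2017.

2017-12-18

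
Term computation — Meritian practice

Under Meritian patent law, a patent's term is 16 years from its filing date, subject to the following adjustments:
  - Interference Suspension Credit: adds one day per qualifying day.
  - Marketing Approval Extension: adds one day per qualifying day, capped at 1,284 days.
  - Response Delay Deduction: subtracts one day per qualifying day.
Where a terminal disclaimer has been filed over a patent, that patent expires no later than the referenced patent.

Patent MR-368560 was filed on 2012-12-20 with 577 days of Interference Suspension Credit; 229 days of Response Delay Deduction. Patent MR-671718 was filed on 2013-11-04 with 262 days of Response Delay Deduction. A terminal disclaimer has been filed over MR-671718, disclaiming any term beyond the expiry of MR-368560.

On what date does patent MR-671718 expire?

February 15, 2029

Natural term of MR-671718:
  Base: filing + 16 years → 4 November 2029.
  Response Delay Deduction: −262 days → 15 February 2029.
Expiry of referenced patent MR-368560:
  Base: filing + 16 years → 20 December 2028.
  Interference Suspension Credit: +577 days → 20 July 2030.
  Response Delay Deduction: −229 days → 3 December 2029.
Terminal disclaimer: MR-671718 expires on the earlier of 15 February 2029 and 3 December 2029.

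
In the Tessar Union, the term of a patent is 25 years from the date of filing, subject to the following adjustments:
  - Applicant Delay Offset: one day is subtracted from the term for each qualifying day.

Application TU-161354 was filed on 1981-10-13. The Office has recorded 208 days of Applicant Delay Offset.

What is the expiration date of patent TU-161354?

2006-03-19

Base term: filing date + 25 years → 13 October 2006.
Applicant Delay Offset: −208 days → 19 March 2006.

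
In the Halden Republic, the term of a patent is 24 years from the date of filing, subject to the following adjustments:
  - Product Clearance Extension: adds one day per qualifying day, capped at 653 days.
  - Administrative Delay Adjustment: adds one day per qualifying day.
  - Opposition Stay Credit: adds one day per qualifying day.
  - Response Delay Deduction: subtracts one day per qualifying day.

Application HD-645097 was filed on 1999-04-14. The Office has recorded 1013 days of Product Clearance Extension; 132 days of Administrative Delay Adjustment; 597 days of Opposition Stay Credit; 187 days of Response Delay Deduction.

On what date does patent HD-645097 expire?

2026-07-22

Base term: filing date + 24 years → 14 April 2023.
Product Clearance Extension: 1013 days claimed exceeds the 653-day cap, so +653 days → 26 January 2025.
Administrative Delay Adjustment: +132 days → 7 June 2025.
Opposition Stay Credit: +597 days → 25 January 2027.
Response Delay Deduction: −187 days → 22 July 2026.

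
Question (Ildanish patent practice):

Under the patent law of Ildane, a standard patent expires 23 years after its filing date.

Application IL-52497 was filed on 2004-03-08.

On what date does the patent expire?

2027-03-08

Filing date + 23 years → 8 March 2027.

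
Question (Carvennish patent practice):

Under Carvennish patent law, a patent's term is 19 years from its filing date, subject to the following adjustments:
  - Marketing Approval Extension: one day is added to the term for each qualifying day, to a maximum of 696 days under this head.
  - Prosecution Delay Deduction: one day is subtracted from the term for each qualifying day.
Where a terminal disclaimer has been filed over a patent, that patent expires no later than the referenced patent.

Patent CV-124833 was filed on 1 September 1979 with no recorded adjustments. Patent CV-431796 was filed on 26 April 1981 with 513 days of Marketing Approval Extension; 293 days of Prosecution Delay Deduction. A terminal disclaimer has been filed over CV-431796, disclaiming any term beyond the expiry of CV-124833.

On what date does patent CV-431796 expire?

1998-09-01

Natural term of CV-431796:
  Base: filing + 19 years → 26 April 2000.
  Marketing Approval Extension: 513 days (within the 696-day cap) → +513 days → 21 September 2001.
  Prosecution Delay Deduction: −293 days → 2 December 2000.
Expiry of referenced patent CV-124833:
  Base: filing + 19 years → 1 September 1998.
Terminal disclaimer: CV-431796 expires on the earlier of 2 December 2000 and 1 September 1998.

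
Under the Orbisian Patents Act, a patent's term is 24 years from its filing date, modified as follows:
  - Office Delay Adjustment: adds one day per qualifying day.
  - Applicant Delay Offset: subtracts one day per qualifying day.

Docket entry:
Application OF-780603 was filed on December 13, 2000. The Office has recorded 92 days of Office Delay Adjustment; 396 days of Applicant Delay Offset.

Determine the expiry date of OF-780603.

February 13, 2024

Base term: filing date + 24 years → 13 December 2024.
Office Delay Adjustment: +92 days → 15 March 2025.
Applicant Delay Offset: −396 days → 13 February 2024.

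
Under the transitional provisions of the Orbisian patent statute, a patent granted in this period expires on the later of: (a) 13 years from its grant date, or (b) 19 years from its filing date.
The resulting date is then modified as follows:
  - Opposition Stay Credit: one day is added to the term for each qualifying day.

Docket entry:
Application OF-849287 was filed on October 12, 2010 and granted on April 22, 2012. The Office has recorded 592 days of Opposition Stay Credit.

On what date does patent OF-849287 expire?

(a) grant + 13 years → 22 April 2025.
(b) filing + 19 years → 12 October 2029.
Later of the two: 12 October 2029.
Opposition Stay Credit: +592 days → 27 May 2031.

May 27, 2031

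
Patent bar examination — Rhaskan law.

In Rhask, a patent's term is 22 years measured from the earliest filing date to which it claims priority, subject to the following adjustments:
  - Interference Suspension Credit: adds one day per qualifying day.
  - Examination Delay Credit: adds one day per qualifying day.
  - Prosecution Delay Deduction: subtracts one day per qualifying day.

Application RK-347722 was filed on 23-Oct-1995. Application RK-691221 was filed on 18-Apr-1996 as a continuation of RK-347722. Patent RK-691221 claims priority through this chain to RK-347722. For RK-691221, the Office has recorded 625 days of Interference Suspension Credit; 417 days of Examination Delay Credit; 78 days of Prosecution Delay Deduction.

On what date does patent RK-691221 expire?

Earliest priority filing: 23 October 1995.
Base term: 23 October 1995 + 22 years → 23 October 2017.
Interference Suspension Credit: +625 days → 10 July 2019.
Examination Delay Credit: +417 days → 30 August 2020.
Prosecution Delay Deduction: −78 days → 13 June 2020.

June 13, 2020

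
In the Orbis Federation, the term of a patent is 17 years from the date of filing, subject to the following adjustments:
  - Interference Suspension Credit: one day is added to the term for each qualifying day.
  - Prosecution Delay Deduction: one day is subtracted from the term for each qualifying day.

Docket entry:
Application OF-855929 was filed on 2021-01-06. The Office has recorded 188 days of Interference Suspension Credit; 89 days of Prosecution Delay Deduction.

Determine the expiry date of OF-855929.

April 15, 2038

Base term: filing date + 17 years → 6 January 2038.
Interference Suspension Credit: +188 days → 13 July 2038.
Prosecution Delay Deduction: −89 days → 15 April 2038.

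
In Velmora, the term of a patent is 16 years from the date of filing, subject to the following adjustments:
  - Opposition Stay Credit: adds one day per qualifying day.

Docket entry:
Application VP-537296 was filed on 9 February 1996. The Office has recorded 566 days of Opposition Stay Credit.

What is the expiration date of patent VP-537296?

Base term: filing date + 16 years → 9 February 2012.
Opposition Stay Credit: +566 days → 28 August 2013.

August 28, 2013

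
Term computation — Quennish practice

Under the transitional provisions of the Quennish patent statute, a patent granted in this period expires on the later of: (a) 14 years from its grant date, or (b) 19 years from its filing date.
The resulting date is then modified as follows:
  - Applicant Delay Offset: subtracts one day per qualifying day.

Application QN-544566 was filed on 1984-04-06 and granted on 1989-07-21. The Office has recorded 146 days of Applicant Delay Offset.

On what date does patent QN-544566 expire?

February 25, 2003

(a) grant + 14 years → 21 July 2003.
(b) filing + 19 years → 6 April 2003.
Later of the two: 21 July 2003.
Applicant Delay Offset: −146 days → 25 February 2003.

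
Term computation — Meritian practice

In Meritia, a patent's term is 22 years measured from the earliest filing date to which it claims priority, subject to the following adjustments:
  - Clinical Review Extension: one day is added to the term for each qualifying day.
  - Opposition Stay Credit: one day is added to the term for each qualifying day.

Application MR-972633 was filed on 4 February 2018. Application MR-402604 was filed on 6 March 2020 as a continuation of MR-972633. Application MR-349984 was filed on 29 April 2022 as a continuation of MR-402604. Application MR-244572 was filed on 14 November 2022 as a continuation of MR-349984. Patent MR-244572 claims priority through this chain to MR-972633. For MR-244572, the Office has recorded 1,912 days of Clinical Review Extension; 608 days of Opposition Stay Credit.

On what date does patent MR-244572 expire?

December 29, 2046

Earliest priority filing: 4 February 2018.
Base term: 4 February 2018 + 22 years → 4 February 2040.
Clinical Review Extension: +1912 days → 30 April 2045.
Opposition Stay Credit: +608 days → 29 December 2046.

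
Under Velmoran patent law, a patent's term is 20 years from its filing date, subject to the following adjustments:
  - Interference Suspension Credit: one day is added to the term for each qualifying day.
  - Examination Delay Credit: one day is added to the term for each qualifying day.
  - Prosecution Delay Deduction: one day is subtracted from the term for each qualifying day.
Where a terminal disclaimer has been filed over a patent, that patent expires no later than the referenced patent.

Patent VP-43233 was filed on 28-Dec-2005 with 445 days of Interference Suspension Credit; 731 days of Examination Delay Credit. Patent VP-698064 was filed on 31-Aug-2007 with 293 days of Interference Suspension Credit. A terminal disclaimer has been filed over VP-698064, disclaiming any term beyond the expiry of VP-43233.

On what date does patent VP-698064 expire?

Natural term of VP-698064:
  Base: filing + 20 years → 31 August 2027.
  Interference Suspension Credit: +293 days → 19 June 2028.
Expiry of referenced patent VP-43233:
  Base: filing + 20 years → 28 December 2025.
  Interference Suspension Credit: +445 days → 18 March 2027.
  Examination Delay Credit: +731 days → 18 March 2029.
Terminal disclaimer: VP-698064 expires on the earlier of 19 June 2028 and 18 March 2029.

June 19, 2028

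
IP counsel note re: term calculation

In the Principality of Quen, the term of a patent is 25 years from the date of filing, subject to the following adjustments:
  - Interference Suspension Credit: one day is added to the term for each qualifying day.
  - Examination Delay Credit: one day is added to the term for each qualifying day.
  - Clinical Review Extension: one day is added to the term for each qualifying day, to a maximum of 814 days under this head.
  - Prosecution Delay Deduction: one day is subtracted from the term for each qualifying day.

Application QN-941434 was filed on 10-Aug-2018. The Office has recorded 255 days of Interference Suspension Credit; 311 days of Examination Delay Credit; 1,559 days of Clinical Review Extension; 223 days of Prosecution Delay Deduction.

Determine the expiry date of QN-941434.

Base term: filing date + 25 years → 10 August 2043.
Interference Suspension Credit: +255 days → 21 April 2044.
Examination Delay Credit: +311 days → 26 February 2045.
Clinical Review Extension: 1559 days claimed exceeds the 814-day cap, so +814 days → 21 May 2047.
Prosecution Delay Deduction: −223 days → 10 October 2046.

2046-10-10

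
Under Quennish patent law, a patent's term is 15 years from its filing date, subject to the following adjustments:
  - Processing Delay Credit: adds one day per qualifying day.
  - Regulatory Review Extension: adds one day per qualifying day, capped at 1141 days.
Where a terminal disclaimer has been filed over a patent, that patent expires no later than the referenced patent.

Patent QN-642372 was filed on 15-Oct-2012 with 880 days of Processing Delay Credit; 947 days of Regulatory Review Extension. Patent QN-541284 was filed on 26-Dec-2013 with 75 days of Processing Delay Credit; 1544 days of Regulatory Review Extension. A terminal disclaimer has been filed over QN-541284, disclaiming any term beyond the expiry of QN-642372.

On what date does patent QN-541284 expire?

April 25, 2032

Natural term of QN-541284:
  Base: filing + 15 years → 26 December 2028.
  Processing Delay Credit: +75 days → 11 March 2029.
  Regulatory Review Extension: 1544 days claimed exceeds the 1141-day cap, so +1141 days → 25 April 2032.
Expiry of referenced patent QN-642372:
  Base: filing + 15 years → 15 October 2027.
  Processing Delay Credit: +880 days → 13 March 2030.
  Regulatory Review Extension: 947 days (within the 1141-day cap) → +947 days → 15 October 2032.
Terminal disclaimer: QN-541284 expires on the earlier of 25 April 2032 and 15 October 2032.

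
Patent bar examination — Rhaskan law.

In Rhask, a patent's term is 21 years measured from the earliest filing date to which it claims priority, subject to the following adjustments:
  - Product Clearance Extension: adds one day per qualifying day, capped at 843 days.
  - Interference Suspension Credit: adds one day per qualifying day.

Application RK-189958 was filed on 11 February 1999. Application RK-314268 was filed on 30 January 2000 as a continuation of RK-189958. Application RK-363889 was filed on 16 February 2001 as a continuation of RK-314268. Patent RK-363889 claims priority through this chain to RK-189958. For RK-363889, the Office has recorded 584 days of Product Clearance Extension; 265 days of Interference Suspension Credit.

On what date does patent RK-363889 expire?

Earliest priority filing: 11 February 1999.
Base term: 11 February 1999 + 21 years → 11 February 2020.
Product Clearance Extension: 584 days (within the 843-day cap) → +584 days → 17 September 2021.
Interference Suspension Credit: +265 days → 9 June 2022.

June 9, 2022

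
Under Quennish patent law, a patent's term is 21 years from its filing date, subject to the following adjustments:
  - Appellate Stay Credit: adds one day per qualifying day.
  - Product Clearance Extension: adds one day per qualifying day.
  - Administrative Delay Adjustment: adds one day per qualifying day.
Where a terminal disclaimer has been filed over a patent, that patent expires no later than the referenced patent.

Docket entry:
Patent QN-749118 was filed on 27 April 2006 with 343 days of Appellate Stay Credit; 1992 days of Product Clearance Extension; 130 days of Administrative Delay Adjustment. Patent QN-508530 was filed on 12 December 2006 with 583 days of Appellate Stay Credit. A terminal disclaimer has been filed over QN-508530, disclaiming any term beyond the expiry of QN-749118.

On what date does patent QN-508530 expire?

Natural term of QN-508530:
  Base: filing + 21 years → 12 December 2027.
  Appellate Stay Credit: +583 days → 17 July 2029.
Expiry of referenced patent QN-749118:
  Base: filing + 21 years → 27 April 2027.
  Appellate Stay Credit: +343 days → 4 April 2028.
  Product Clearance Extension: +1992 days → 17 September 2033.
  Administrative Delay Adjustment: +130 days → 25 January 2034.
Terminal disclaimer: QN-508530 expires on the earlier of 17 July 2029 and 25 January 2034.

2029-07-17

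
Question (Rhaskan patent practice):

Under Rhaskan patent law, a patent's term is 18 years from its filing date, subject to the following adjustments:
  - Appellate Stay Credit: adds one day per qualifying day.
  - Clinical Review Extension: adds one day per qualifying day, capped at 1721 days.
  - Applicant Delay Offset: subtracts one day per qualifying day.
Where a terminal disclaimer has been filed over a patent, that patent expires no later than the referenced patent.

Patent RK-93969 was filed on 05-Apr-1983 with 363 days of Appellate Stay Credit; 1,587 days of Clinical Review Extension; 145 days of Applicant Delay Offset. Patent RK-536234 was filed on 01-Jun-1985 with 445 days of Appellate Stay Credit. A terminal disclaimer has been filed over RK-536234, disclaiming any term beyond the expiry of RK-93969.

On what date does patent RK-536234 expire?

Natural term of RK-536234:
  Base: filing + 18 years → 1 June 2003.
  Appellate Stay Credit: +445 days → 19 August 2004.
Expiry of referenced patent RK-93969:
  Base: filing + 18 years → 5 April 2001.
  Appellate Stay Credit: +363 days → 3 April 2002.
  Clinical Review Extension: 1587 days (within the 1721-day cap) → +1587 days → 7 August 2006.
  Applicant Delay Offset: −145 days → 15 March 2006.
Terminal disclaimer: RK-536234 expires on the earlier of 19 August 2004 and 15 March 2006.

August 19, 2004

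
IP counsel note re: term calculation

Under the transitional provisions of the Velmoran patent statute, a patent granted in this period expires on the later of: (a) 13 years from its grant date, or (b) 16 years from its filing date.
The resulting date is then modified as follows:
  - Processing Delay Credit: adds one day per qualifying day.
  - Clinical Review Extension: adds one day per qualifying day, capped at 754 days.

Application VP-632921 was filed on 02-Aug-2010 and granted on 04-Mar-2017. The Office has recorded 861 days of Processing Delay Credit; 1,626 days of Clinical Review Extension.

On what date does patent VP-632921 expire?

August 5, 2034

(a) grant + 13 years → 4 March 2030.
(b) filing + 16 years → 2 August 2026.
Later of the two: 4 March 2030.
Processing Delay Credit: +861 days → 12 July 2032.
Clinical Review Extension: 1626 days claimed exceeds the 754-day cap, so +754 days → 5 August 2034.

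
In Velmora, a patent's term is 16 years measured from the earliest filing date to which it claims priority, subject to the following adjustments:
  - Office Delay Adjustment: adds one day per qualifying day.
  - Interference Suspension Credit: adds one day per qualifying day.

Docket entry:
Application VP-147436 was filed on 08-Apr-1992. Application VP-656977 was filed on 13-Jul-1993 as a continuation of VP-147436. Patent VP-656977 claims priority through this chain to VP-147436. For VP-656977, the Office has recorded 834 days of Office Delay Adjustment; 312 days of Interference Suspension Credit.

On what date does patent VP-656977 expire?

2011-05-29

Earliest priority filing: 8 April 1992.
Base term: 8 April 1992 + 16 years → 8 April 2008.
Office Delay Adjustment: +834 days → 21 July 2010.
Interference Suspension Credit: +312 days → 29 May 2011.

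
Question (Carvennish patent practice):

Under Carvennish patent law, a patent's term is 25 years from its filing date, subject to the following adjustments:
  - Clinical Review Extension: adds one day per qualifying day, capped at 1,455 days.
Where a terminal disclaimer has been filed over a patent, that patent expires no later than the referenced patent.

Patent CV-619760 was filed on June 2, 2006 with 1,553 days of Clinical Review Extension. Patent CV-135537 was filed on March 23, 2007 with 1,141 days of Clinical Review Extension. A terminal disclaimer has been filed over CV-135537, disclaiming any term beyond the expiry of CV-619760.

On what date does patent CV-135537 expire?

Natural term of CV-135537:
  Base: filing + 25 years → 23 March 2032.
  Clinical Review Extension: 1141 days (within the 1455-day cap) → +1141 days → 8 May 2035.
Expiry of referenced patent CV-619760:
  Base: filing + 25 years → 2 June 2031.
  Clinical Review Extension: 1553 days claimed exceeds the 1455-day cap, so +1455 days → 27 May 2035.
Terminal disclaimer: CV-135537 expires on the earlier of 8 May 2035 and 27 May 2035.

2035-05-08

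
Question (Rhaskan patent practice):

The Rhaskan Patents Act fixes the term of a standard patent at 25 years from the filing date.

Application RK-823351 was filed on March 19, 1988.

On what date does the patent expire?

Filing date + 25 years → 19 March 2013.

2013-03-19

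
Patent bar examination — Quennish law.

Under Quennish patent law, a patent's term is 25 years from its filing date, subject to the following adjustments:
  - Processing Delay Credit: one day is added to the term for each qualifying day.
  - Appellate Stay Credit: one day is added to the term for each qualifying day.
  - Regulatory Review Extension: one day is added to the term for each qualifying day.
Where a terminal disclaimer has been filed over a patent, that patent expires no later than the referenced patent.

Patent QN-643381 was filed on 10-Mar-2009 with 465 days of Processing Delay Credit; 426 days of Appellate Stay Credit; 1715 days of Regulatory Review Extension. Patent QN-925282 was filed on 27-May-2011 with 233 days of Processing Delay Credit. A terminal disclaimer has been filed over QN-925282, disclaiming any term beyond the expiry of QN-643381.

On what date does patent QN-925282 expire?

Natural term of QN-925282:
  Base: filing + 25 years → 27 May 2036.
  Processing Delay Credit: +233 days → 15 January 2037.
Expiry of referenced patent QN-643381:
  Base: filing + 25 years → 10 March 2034.
  Processing Delay Credit: +465 days → 18 June 2035.
  Appellate Stay Credit: +426 days → 17 August 2036.
  Regulatory Review Extension: +1715 days → 28 April 2041.
Terminal disclaimer: QN-925282 expires on the earlier of 15 January 2037 and 28 April 2041.

2037-01-15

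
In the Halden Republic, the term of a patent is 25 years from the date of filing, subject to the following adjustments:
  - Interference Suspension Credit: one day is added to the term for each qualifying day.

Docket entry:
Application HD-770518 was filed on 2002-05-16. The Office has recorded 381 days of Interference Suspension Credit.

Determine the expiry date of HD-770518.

2028-05-31

Base term: filing date + 25 years → 16 May 2027.
Interference Suspension Credit: +381 days → 31 May 2028.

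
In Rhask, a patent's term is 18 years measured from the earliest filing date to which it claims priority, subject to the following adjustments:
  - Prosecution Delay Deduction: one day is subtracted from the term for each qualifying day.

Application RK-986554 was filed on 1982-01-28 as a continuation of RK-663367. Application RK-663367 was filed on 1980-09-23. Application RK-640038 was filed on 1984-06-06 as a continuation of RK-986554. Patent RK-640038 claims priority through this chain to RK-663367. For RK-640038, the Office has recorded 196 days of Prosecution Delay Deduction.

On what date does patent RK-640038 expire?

Earliest priority filing: 23 September 1980.
Base term: 23 September 1980 + 18 years → 23 September 1998.
Prosecution Delay Deduction: −196 days → 11 March 1998.

March 11, 1998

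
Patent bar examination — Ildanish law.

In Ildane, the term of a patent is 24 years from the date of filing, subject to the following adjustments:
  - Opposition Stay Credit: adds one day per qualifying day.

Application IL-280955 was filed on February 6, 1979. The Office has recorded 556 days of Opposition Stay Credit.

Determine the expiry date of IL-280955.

2004-08-15

Base term: filing date + 24 years → 6 February 2003.
Opposition Stay Credit: +556 days → 15 August 2004.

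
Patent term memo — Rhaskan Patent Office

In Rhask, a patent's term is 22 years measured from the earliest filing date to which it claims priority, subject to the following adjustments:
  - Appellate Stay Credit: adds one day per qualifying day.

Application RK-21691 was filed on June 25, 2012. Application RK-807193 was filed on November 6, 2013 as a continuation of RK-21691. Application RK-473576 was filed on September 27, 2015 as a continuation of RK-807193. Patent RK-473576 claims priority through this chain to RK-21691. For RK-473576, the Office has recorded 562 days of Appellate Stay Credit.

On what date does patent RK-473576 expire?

January 8, 2036

Earliest priority filing: 25 June 2012.
Base term: 25 June 2012 + 22 years → 25 June 2034.
Appellate Stay Credit: +562 days → 8 January 2036.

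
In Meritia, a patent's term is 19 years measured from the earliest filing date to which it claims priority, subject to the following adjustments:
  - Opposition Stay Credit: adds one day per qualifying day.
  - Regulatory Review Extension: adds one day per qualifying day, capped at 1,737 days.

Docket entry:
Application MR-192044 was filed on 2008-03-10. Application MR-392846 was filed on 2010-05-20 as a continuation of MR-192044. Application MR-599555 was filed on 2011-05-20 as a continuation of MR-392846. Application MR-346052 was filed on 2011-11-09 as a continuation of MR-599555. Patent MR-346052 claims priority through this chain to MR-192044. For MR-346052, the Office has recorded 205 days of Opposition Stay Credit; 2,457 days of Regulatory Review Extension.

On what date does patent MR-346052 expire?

July 3, 2032

Earliest priority filing: 10 March 2008.
Base term: 10 March 2008 + 19 years → 10 March 2027.
Opposition Stay Credit: +205 days → 1 October 2027.
Regulatory Review Extension: 2457 days claimed exceeds the 1737-day cap, so +1737 days → 3 July 2032.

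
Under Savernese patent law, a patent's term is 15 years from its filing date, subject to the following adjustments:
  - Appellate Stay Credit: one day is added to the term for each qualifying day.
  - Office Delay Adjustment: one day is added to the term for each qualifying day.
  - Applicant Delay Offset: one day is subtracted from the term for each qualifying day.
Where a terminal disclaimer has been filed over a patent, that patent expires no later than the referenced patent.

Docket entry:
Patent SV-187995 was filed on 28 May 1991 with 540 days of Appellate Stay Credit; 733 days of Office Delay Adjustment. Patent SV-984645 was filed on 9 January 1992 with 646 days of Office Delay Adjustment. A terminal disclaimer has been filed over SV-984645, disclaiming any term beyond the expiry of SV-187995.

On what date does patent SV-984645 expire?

October 16, 2008

Natural term of SV-984645:
  Base: filing + 15 years → 9 January 2007.
  Office Delay Adjustment: +646 days → 16 October 2008.
Expiry of referenced patent SV-187995:
  Base: filing + 15 years → 28 May 2006.
  Appellate Stay Credit: +540 days → 19 November 2007.
  Office Delay Adjustment: +733 days → 21 November 2009.
Terminal disclaimer: SV-984645 expires on the earlier of 16 October 2008 and 21 November 2009.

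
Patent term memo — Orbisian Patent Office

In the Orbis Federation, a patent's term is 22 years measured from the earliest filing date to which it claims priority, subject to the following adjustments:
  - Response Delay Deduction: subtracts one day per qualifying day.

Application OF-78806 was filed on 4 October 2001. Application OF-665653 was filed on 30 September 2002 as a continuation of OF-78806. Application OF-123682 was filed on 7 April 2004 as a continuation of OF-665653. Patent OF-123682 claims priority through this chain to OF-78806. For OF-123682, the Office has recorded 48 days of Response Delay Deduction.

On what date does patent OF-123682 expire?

Earliest priority filing: 4 October 2001.
Base term: 4 October 2001 + 22 years → 4 October 2023.
Response Delay Deduction: −48 days → 17 August 2023.

August 17, 2023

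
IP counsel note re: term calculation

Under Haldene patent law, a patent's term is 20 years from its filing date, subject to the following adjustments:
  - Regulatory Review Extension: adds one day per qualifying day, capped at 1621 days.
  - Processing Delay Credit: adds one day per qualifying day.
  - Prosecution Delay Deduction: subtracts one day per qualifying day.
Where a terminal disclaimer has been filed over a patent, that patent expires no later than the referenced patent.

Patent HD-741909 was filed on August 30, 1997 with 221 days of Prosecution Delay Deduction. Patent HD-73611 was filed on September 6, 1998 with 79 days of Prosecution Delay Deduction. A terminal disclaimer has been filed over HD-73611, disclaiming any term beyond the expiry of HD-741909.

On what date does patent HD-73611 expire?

January 21, 2017

Natural term of HD-73611:
  Base: filing + 20 years → 6 September 2018.
  Prosecution Delay Deduction: −79 days → 19 June 2018.
Expiry of referenced patent HD-741909:
  Base: filing + 20 years → 30 August 2017.
  Prosecution Delay Deduction: −221 days → 21 January 2017.
Terminal disclaimer: HD-73611 expires on the earlier of 19 June 2018 and 21 January 2017.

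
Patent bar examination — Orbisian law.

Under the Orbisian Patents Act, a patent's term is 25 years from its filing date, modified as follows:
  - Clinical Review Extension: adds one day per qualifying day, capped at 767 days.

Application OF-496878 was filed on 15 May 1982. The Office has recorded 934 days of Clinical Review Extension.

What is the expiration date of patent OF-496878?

Base term: filing date + 25 years → 15 May 2007.
Clinical Review Extension: 934 days claimed exceeds the 767-day cap, so +767 days → 20 June 2009.

2009-06-20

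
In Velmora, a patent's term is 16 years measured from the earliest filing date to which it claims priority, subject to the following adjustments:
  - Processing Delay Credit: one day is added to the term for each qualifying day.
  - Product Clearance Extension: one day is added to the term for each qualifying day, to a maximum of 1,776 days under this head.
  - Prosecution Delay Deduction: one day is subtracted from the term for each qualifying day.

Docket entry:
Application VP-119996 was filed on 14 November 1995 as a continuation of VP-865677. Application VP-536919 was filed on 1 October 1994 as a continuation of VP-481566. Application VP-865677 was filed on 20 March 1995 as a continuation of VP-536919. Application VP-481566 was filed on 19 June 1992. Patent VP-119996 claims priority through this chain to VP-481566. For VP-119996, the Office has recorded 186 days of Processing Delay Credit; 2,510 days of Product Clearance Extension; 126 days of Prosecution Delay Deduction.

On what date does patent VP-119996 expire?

Earliest priority filing: 19 June 1992.
Base term: 19 June 1992 + 16 years → 19 June 2008.
Processing Delay Credit: +186 days → 22 December 2008.
Product Clearance Extension: 2510 days claimed exceeds the 1776-day cap, so +1776 days → 2 November 2013.
Prosecution Delay Deduction: −126 days → 29 June 2013.

2013-06-29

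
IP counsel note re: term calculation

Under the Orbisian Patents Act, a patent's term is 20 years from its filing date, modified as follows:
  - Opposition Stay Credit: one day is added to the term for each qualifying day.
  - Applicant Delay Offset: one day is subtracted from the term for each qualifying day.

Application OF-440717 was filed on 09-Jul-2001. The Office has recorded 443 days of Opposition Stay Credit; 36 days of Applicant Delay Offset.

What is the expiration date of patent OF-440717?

2022-08-20

Base term: filing date + 20 years → 9 July 2021.
Opposition Stay Credit: +443 days → 25 September 2022.
Applicant Delay Offset: −36 days → 20 August 2022.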